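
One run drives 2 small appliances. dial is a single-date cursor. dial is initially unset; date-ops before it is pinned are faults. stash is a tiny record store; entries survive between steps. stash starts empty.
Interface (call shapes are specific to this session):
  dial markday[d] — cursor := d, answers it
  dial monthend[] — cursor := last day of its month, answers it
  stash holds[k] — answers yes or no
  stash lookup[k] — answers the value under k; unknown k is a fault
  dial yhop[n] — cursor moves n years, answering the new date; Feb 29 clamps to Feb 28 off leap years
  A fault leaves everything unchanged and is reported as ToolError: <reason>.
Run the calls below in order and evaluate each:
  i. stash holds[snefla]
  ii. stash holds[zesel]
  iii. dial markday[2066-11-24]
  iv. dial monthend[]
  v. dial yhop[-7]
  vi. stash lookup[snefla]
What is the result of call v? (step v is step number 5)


==> stash holds(k='snefla')
<== no
==> stash holds(k='zesel')
<== no
==> dial markday(d='2066-11-24')
<== 2066-11-24
==> dial monthend()
<== 2066-11-30
==> dial yhop(n='-7')
<== 2059-11-30
==> stash lookup(k='snefla')
<== ToolError: no such key snefla

Answer: 2059-11-30


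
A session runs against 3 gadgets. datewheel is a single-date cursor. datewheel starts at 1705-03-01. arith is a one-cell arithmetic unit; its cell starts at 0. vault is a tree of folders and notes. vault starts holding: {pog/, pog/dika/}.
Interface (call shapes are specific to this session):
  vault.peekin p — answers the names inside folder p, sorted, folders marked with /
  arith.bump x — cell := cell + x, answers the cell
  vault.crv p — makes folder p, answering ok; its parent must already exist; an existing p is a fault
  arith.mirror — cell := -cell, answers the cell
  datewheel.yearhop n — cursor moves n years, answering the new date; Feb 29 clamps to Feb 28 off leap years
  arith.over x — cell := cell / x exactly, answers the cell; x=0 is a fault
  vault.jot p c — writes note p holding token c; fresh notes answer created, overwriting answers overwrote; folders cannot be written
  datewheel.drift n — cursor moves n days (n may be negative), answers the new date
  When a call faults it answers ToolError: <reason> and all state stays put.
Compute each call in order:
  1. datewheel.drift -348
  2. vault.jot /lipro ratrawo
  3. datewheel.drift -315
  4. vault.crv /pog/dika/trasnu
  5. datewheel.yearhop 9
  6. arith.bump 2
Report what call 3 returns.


-> datewheel.drift(n=-348)
<- 1704-03-18
-> vault.jot(p=/lipro, c=ratrawo)
<- created
-> datewheel.drift(n=-315)
<- 1703-05-08
-> vault.crv(p=/pog/dika/trasnu)
<- ok
-> datewheel.yearhop(n=9)
<- 1712-05-08
-> arith.bump(x=2)
<- 2

Answer: 1703-05-08


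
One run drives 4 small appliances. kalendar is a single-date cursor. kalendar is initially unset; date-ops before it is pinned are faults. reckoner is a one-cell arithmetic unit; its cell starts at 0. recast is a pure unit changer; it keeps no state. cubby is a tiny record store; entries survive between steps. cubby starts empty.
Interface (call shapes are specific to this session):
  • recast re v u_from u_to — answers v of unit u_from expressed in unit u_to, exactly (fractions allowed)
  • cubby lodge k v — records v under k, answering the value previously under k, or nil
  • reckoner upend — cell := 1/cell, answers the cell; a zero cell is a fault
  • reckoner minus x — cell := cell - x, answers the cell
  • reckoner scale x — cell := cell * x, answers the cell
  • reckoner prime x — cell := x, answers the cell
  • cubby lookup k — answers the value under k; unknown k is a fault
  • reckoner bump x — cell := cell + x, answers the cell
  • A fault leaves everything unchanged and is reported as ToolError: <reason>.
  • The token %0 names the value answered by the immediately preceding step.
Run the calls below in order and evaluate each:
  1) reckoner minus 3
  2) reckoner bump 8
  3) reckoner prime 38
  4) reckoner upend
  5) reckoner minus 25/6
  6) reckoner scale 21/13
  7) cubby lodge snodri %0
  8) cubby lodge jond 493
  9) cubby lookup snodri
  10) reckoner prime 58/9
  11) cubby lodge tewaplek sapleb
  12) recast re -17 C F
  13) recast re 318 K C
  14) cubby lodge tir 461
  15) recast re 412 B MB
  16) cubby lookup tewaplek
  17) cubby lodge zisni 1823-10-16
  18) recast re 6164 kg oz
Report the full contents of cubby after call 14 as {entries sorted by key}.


Calling reckoner minus using 3, → -3.
Next I call reckoner bump using 8, giving 5.
I call reckoner prime using 38, → 38.
I try reckoner upend(): 1/38.
Calling reckoner minus using 25/6, and see -236/57.
I call reckoner scale using 21/13: -1652/247.
Using cubby lodge using snodri, %0, yielding nil.
Next I call cubby lodge using jond, 493: nil.
Now I run cubby lookup using snodri, → -1652/247.
I invoke reckoner prime using 58/9, giving 58/9.
Invoking cubby lodge using tewaplek, sapleb, giving nil.
Using recast re using -17, C, F, and see 7/5.
I use recast re using 318, K, C, and see 897/20.
I try cubby lodge using tir, 461, and observe nil.
Then recast re using 412, B, MB, giving 103/250000.
Calling cubby lookup using tewaplek, and observe sapleb.
Next I call cubby lodge using zisni, 1823-10-16, giving nil.
Calling recast re using 6164, kg, oz, giving 9862400000000/45359237.

Answer: {jond=493, snodri=-1652/247, tewaplek=sapleb, tir=461}


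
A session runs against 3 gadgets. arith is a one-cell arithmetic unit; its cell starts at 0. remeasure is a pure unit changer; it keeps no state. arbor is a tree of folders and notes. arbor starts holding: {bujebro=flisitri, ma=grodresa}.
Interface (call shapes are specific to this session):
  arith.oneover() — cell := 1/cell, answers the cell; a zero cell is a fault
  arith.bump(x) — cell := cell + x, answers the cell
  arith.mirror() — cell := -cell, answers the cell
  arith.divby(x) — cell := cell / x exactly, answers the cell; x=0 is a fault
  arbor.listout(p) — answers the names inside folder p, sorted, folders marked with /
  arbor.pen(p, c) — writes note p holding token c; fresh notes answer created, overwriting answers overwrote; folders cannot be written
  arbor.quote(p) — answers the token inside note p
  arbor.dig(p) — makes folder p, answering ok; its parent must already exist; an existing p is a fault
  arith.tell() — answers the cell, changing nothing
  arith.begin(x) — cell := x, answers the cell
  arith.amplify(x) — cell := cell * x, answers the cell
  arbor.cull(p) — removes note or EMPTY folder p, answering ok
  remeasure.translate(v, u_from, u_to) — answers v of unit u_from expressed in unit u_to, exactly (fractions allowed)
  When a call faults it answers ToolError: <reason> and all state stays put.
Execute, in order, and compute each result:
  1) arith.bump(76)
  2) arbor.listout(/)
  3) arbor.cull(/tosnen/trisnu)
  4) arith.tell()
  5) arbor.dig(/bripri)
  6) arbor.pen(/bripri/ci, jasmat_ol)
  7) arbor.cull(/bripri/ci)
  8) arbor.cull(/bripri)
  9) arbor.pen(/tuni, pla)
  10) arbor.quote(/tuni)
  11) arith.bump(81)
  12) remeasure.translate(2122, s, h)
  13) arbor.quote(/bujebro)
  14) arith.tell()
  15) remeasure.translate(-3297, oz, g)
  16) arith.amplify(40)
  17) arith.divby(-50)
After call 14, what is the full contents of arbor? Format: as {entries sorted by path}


CALL arith.bump[x=76]
RET  76
CALL arbor.listout[p=/]
RET  [bujebro, ma]
CALL arbor.cull[p=/tosnen/trisnu]
RET  ToolError: not found
CALL arith.tell[]
RET  76
CALL arbor.dig[p=/bripri]
RET  ok
CALL arbor.pen[p=/bripri/ci; c=jasmat_ol]
RET  created
CALL arbor.cull[p=/bripri/ci]
RET  ok
CALL arbor.cull[p=/bripri]
RET  ok
CALL arbor.pen[p=/tuni; c=pla]
RET  created
CALL arbor.quote[p=/tuni]
RET  pla
CALL arith.bump[x=81]
RET  157
CALL remeasure.translate[v=2122; u_from=s; u_to=h]
RET  1061/1800
CALL arbor.quote[p=/bujebro]
RET  flisitri
CALL arith.tell[]
RET  157
CALL remeasure.translate[v=-3297; u_from=oz; u_to=g]
RET  -149549404389/1600000
CALL arith.amplify[x=40]
RET  6280
CALL arith.divby[x=-50]
RET  -628/5

Answer: {bujebro=flisitri, ma=grodresa, tuni=pla}


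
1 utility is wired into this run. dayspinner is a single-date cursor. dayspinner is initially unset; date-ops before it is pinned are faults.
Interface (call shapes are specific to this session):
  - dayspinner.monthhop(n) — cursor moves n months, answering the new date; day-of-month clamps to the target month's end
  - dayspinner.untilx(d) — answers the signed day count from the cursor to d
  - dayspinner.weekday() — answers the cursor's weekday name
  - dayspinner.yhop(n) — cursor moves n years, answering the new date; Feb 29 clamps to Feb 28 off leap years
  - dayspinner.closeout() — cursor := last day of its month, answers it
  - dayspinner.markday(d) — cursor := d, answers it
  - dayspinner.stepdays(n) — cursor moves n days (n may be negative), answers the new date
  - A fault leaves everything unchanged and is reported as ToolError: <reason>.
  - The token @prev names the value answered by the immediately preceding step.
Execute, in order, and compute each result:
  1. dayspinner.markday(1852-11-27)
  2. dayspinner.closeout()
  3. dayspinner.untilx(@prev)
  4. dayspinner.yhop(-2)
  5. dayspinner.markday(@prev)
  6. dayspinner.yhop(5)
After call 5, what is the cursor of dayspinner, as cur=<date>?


Answer: cur=1850-11-30

Derivation:
CALL markday[d→1852-11-27]
RET  1852-11-27
CALL closeout[]
RET  1852-11-30
CALL untilx[d→@prev]
RET  0
CALL yhop[n→-2]
RET  1850-11-30
CALL markday[d→@prev]
RET  1850-11-30
CALL yhop[n→5]
RET  1855-11-30


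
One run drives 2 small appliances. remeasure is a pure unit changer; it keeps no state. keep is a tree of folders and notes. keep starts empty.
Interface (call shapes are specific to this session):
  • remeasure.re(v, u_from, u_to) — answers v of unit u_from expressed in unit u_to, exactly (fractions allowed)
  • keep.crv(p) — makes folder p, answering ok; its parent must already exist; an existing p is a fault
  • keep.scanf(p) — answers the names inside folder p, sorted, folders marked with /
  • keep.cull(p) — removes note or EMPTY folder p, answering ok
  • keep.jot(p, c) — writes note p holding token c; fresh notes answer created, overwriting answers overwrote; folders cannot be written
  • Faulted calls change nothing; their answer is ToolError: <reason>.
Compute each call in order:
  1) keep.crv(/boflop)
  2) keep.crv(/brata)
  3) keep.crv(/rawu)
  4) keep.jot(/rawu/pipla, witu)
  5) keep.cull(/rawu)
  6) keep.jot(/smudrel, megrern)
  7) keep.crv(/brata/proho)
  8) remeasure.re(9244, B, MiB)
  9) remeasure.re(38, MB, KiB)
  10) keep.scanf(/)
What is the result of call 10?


I call crv on p→/boflop, giving ok.
Next I call crv on p→/brata, giving ok.
Now I run crv on p→/rawu, and see ok.
Invoking jot on p→/rawu/pipla, c→witu, yielding created.
Invoking cull on p→/rawu, — result: ToolError: not empty.
I run jot on p→/smudrel, c→megrern, giving created.
Next I call crv on p→/brata/proho, and observe ok.
I try re on v→9244, u_from→B, u_to→MiB, yielding 2311/262144.
I invoke re on v→38, u_from→MB, u_to→KiB: 296875/8.
Calling scanf on p→/: [boflop/, brata/, rawu/, smudrel].

Answer: [boflop/, brata/, rawu/, smudrel]


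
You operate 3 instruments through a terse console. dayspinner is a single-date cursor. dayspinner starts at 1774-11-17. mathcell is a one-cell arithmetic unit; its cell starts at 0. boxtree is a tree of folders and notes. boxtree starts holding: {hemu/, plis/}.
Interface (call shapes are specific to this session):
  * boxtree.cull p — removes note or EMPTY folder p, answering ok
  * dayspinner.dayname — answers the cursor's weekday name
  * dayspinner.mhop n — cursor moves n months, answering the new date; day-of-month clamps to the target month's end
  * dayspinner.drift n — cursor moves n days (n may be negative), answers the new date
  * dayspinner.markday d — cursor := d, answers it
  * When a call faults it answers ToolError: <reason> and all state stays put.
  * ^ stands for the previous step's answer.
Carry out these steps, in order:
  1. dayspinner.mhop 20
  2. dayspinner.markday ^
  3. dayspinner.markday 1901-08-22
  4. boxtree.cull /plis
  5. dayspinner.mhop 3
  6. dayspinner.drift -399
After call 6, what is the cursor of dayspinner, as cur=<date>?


I invoke dayspinner.mhop(n='20'), and see 1776-07-17.
I use dayspinner.markday(d='^'), and get 1776-07-17.
I use dayspinner.markday(d='1901-08-22'), giving 1901-08-22.
Using boxtree.cull(p='/plis'), → ok.
I use dayspinner.mhop(n='3'), → 1901-11-22.
Now I run dayspinner.drift(n='-399'), and get 1900-10-19.

Answer: cur=1900-10-19


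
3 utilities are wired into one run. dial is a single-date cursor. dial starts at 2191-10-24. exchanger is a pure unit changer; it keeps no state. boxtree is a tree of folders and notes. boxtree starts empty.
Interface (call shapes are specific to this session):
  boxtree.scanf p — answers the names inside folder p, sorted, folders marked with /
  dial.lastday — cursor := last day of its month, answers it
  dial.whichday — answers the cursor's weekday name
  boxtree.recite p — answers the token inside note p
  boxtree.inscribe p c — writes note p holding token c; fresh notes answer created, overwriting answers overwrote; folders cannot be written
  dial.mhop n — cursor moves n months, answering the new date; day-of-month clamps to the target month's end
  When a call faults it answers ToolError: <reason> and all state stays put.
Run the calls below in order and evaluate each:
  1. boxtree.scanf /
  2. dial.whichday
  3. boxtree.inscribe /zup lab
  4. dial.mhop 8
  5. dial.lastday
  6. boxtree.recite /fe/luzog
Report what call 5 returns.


Answer: 2192-06-30

Derivation:
% boxtree.scanf p=/
:: []
% dial.whichday
:: Monday
% boxtree.inscribe p=/zup c=lab
:: created
% dial.mhop n=8
:: 2192-06-24
% dial.lastday
:: 2192-06-30
% boxtree.recite p=/fe/luzog
:: ToolError: not found


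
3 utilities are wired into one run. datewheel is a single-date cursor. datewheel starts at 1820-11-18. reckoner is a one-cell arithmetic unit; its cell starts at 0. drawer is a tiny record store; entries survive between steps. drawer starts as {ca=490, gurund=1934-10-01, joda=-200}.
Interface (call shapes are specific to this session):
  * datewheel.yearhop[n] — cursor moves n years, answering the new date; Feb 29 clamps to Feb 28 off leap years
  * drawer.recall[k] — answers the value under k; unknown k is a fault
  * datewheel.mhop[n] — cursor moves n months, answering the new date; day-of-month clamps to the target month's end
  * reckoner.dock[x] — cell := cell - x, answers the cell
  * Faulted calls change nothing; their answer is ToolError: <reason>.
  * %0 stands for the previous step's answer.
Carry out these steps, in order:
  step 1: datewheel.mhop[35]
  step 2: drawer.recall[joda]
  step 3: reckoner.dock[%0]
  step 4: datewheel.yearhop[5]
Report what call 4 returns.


Answer: 1828-10-18

Derivation:
Using datewheel.mhop using n: 35, → 1823-10-18.
I run drawer.recall using k: joda, — result: -200.
Now I run reckoner.dock using x: %0, and observe 200.
Calling datewheel.yearhop using n: 5, which returns 1828-10-18.


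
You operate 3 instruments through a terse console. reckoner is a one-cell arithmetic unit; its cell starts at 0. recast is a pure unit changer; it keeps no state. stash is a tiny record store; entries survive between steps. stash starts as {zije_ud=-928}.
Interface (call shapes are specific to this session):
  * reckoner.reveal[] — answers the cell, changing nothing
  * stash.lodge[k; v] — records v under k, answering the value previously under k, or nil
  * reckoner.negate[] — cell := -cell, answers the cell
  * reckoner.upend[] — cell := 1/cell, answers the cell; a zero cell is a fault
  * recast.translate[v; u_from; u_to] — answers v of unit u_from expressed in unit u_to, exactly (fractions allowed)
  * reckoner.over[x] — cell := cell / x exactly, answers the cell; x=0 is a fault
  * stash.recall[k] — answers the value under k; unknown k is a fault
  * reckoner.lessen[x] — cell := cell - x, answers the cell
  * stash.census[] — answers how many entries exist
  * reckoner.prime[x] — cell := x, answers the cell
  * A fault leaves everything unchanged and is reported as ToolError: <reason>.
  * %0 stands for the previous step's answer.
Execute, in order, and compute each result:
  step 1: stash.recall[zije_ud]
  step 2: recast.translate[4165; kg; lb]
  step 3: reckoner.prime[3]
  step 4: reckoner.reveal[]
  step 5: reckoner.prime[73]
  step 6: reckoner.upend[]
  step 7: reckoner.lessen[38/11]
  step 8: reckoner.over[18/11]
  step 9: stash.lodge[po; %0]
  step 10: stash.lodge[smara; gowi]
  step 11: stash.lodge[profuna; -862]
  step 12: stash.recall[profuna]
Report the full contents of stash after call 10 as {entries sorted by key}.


Answer: {po=-307/146, smara=gowi, zije_ud=-928}

Derivation:
CALL stash.recall[k=zije_ud]
RET  -928
CALL recast.translate[v=4165; u_from=kg; u_to=lb]
RET  59500000000/6479891
CALL reckoner.prime[x=3]
RET  3
CALL reckoner.reveal[]
RET  3
CALL reckoner.prime[x=73]
RET  73
CALL reckoner.upend[]
RET  1/73
CALL reckoner.lessen[x=38/11]
RET  -2763/803
CALL reckoner.over[x=18/11]
RET  -307/146
CALL stash.lodge[k=po; v=%0]
RET  nil
CALL stash.lodge[k=smara; v=gowi]
RET  nil
CALL stash.lodge[k=profuna; v=-862]
RET  nil
CALL stash.recall[k=profuna]
RET  -862


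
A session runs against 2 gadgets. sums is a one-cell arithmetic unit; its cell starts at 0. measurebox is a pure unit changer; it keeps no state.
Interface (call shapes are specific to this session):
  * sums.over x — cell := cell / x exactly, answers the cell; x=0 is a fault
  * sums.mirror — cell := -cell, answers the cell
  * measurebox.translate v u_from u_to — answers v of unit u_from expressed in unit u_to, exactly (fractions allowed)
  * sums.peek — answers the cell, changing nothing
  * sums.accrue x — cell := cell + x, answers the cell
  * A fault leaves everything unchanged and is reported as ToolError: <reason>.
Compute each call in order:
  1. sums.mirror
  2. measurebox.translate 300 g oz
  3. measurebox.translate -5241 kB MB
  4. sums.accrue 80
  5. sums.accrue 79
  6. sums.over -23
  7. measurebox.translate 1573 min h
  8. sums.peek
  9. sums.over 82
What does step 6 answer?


Now I run sums.mirror, and get 0.
I invoke measurebox.translate passing v='300', u_from='g', u_to='oz', and see 480000000/45359237.
I use measurebox.translate passing v='-5241', u_from='kB', u_to='MB', → -5241/1000.
Calling sums.accrue passing x='80', giving 80.
Now I run sums.accrue passing x='79', — result: 159.
I try sums.over passing x='-23', yielding -159/23.
Next I call measurebox.translate passing v='1573', u_from='min', u_to='h', — result: 1573/60.
I invoke sums.peek(), and observe -159/23.
Then sums.over passing x='82', and get -159/1886.

Answer: -159/23


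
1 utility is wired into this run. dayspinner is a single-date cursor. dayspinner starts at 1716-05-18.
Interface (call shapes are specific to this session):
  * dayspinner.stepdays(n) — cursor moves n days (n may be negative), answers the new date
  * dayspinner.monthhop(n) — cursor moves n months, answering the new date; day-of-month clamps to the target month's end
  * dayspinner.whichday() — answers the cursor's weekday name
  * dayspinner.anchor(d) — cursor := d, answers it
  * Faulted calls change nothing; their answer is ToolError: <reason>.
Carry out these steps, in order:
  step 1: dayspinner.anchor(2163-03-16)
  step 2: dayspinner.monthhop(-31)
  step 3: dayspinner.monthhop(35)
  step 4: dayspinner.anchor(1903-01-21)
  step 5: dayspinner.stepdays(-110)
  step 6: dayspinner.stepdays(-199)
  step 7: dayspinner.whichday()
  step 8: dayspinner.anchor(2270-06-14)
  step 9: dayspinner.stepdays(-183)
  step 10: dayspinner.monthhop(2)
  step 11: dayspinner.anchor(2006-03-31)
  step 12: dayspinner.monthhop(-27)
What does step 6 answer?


Answer: 1902-03-18

Derivation:
I invoke dayspinner.anchor(d=2163-03-16), and get 2163-03-16.
I call dayspinner.monthhop(n=-31), — result: 2160-08-16.
I try dayspinner.monthhop(n=35), giving 2163-07-16.
I call dayspinner.anchor(d=1903-01-21), and get 1903-01-21.
Invoking dayspinner.stepdays(n=-110), — result: 1902-10-03.
I run dayspinner.stepdays(n=-199), → 1902-03-18.
Calling dayspinner.whichday(), yielding Tuesday.
I call dayspinner.anchor(d=2270-06-14), and get 2270-06-14.
Then dayspinner.stepdays(n=-183), which returns 2269-12-13.
Using dayspinner.monthhop(n=2), yielding 2270-02-13.
I try dayspinner.anchor(d=2006-03-31), — result: 2006-03-31.
Using dayspinner.monthhop(n=-27), and observe 2003-12-31.


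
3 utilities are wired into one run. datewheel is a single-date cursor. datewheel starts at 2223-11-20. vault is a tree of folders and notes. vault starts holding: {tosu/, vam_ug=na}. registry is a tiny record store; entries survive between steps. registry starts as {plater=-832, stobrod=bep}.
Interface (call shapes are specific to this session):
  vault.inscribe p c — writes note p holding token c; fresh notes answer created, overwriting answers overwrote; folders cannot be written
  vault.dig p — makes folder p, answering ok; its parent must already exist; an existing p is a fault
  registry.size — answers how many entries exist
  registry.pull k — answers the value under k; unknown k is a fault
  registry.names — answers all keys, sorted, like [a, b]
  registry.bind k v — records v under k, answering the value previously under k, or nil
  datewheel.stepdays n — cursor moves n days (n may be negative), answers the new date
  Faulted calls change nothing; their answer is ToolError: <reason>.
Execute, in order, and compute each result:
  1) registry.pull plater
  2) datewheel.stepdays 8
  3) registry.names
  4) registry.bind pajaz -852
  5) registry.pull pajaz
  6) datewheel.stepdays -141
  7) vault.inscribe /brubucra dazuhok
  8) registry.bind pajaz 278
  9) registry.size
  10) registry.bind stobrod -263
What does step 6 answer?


~$ registry.pull plater
= -832
~$ datewheel.stepdays 8
= 2223-11-28
~$ registry.names
= [plater, stobrod]
~$ registry.bind pajaz -852
= nil
~$ registry.pull pajaz
= -852
~$ datewheel.stepdays -141
= 2223-07-10
~$ vault.inscribe /brubucra dazuhok
= created
~$ registry.bind pajaz 278
= -852
~$ registry.size
= 3
~$ registry.bind stobrod -263
= bep

Answer: 2223-07-10


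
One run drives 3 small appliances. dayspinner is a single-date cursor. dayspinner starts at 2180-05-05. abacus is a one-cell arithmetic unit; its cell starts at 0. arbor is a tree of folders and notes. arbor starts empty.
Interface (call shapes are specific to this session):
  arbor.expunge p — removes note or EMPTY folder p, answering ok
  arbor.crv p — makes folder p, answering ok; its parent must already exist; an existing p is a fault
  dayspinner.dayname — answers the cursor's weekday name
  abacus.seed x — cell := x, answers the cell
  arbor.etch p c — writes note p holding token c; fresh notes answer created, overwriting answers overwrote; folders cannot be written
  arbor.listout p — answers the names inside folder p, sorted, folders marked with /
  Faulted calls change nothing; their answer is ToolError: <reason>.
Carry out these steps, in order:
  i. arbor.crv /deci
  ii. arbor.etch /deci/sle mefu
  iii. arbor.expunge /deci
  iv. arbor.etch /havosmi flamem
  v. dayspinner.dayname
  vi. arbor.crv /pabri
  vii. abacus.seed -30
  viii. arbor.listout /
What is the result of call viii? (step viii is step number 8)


Answer: [deci/, havosmi, pabri/]

Derivation:
~$ crv /deci
= ok
~$ etch /deci/sle mefu
= created
~$ expunge /deci
= ToolError: not empty
~$ etch /havosmi flamem
= created
~$ dayname
= Friday
~$ crv /pabri
= ok
~$ seed -30
= -30
~$ listout /
= [deci/, havosmi, pabri/]


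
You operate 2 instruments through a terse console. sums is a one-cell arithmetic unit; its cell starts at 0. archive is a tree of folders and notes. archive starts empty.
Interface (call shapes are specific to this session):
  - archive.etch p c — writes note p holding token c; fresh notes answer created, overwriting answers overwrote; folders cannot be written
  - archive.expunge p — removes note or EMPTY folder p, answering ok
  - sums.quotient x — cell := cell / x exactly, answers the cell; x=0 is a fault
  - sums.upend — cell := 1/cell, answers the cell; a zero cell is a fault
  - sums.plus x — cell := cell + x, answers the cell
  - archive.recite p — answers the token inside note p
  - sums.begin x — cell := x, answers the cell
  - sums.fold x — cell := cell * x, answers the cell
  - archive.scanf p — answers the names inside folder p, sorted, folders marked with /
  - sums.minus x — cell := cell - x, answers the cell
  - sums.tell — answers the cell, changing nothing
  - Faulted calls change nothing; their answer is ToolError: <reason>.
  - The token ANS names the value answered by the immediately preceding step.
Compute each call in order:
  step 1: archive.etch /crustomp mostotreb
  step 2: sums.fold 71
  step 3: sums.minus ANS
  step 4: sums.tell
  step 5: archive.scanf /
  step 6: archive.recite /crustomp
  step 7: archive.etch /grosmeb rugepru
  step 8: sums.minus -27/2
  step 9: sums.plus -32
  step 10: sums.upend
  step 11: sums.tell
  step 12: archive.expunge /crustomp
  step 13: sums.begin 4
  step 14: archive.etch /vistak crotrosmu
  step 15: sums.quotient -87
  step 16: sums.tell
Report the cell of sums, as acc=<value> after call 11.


Answer: acc=-2/37

Derivation:
% etch p→/crustomp c→mostotreb
  created
% fold x→71
  0
% minus x→ANS
  0
% tell
  0
% scanf p→/
  [crustomp]
% recite p→/crustomp
  mostotreb
% etch p→/grosmeb c→rugepru
  created
% minus x→-27/2
  27/2
% plus x→-32
  -37/2
% upend
  -2/37
% tell
  -2/37
% expunge p→/crustomp
  ok
% begin x→4
  4
% etch p→/vistak c→crotrosmu
  created
% quotient x→-87
  -4/87
% tell
  -4/87


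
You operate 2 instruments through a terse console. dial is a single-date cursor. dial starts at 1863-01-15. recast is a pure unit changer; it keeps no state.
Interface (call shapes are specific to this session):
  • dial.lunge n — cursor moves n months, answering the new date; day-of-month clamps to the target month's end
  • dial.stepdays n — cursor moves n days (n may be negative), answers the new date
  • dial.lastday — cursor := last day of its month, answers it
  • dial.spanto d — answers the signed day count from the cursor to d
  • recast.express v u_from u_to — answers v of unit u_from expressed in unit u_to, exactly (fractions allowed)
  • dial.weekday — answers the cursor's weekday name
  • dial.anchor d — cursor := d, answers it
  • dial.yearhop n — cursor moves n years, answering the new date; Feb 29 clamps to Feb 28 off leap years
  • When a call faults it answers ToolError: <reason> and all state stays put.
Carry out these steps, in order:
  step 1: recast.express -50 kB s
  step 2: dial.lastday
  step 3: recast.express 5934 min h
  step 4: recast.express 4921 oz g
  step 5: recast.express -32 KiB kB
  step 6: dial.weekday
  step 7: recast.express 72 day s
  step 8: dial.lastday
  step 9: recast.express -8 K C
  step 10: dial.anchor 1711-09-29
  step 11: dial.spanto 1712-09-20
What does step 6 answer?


~$ express v=-50 u_from=kB u_to=s
[out] ToolError: incompatible units
~$ lastday
[out] 1863-01-31
~$ express v=5934 u_from=min u_to=h
[out] 989/10
~$ express v=4921 u_from=oz u_to=g
[out] 223212805277/1600000
~$ express v=-32 u_from=KiB u_to=kB
[out] -4096/125
~$ weekday
[out] Saturday
~$ express v=72 u_from=day u_to=s
[out] 6220800
~$ lastday
[out] 1863-01-31
~$ express v=-8 u_from=K u_to=C
[out] -5623/20
~$ anchor d=1711-09-29
[out] 1711-09-29
~$ spanto d=1712-09-20
[out] 357

Answer: Saturday


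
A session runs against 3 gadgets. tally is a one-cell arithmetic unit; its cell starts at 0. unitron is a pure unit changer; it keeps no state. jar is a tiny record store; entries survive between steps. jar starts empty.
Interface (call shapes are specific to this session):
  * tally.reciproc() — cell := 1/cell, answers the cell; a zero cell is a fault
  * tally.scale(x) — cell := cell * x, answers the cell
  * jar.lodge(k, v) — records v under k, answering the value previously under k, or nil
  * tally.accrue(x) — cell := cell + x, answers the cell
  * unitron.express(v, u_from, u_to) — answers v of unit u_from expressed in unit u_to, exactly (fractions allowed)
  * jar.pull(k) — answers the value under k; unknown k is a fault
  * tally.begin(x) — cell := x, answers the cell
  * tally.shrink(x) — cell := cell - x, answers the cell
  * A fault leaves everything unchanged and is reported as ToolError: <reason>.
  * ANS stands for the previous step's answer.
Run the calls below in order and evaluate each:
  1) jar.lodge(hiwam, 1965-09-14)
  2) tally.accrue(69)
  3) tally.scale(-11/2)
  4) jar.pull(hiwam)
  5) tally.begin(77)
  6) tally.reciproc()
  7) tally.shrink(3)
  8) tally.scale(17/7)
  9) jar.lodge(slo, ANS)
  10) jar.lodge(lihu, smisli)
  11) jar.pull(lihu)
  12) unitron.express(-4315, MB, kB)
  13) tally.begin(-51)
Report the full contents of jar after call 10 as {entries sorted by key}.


% jar.lodge k='hiwam' v='1965-09-14'
[out] nil
% tally.accrue x='69'
[out] 69
% tally.scale x='-11/2'
[out] -759/2
% jar.pull k='hiwam'
[out] 1965-09-14
% tally.begin x='77'
[out] 77
% tally.reciproc
[out] 1/77
% tally.shrink x='3'
[out] -230/77
% tally.scale x='17/7'
[out] -3910/539
% jar.lodge k='slo' v='ANS'
[out] nil
% jar.lodge k='lihu' v='smisli'
[out] nil
% jar.pull k='lihu'
[out] smisli
% unitron.express v='-4315' u_from='MB' u_to='kB'
[out] -4315000
% tally.begin x='-51'
[out] -51

Answer: {hiwam=1965-09-14, lihu=smisli, slo=-3910/539}


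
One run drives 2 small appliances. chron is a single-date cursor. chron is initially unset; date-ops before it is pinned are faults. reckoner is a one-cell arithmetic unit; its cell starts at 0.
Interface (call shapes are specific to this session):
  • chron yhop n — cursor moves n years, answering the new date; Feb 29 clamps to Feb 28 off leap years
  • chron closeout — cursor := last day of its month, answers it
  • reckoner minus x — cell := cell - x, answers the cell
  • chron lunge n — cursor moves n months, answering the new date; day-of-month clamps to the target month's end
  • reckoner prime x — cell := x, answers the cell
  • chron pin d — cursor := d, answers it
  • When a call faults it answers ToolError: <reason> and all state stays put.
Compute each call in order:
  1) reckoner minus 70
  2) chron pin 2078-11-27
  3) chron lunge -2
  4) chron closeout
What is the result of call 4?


% reckoner minus(x='70') -> -70
% chron pin(d='2078-11-27') -> 2078-11-27
% chron lunge(n='-2') -> 2078-09-27
% chron closeout() -> 2078-09-30

Answer: 2078-09-30


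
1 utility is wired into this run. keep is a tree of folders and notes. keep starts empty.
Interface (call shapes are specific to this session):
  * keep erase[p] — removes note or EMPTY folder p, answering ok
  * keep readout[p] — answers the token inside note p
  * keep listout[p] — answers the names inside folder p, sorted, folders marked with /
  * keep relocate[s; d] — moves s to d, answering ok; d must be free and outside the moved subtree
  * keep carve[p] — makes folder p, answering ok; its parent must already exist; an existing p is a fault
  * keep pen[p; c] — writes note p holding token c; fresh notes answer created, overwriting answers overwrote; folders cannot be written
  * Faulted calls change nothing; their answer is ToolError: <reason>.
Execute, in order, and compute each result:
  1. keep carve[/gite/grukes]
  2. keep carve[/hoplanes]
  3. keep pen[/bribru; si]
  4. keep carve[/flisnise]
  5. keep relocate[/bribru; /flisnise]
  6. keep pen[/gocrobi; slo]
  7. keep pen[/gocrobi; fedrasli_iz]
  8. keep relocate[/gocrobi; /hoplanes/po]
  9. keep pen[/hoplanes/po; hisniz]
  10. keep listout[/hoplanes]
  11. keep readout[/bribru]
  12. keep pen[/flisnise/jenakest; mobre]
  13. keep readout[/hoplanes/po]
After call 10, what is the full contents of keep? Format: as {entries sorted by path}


==> keep carve(p='/gite/grukes')
<== ToolError: no parent
==> keep carve(p='/hoplanes')
<== ok
==> keep pen(p='/bribru', c='si')
<== created
==> keep carve(p='/flisnise')
<== ok
==> keep relocate(s='/bribru', d='/flisnise')
<== ToolError: exists
==> keep pen(p='/gocrobi', c='slo')
<== created
==> keep pen(p='/gocrobi', c='fedrasli_iz')
<== overwrote
==> keep relocate(s='/gocrobi', d='/hoplanes/po')
<== ok
==> keep pen(p='/hoplanes/po', c='hisniz')
<== overwrote
==> keep listout(p='/hoplanes')
<== [po]
==> keep readout(p='/bribru')
<== si
==> keep pen(p='/flisnise/jenakest', c='mobre')
<== created
==> keep readout(p='/hoplanes/po')
<== hisniz

Answer: {bribru=si, flisnise/, hoplanes/, hoplanes/po=hisniz}


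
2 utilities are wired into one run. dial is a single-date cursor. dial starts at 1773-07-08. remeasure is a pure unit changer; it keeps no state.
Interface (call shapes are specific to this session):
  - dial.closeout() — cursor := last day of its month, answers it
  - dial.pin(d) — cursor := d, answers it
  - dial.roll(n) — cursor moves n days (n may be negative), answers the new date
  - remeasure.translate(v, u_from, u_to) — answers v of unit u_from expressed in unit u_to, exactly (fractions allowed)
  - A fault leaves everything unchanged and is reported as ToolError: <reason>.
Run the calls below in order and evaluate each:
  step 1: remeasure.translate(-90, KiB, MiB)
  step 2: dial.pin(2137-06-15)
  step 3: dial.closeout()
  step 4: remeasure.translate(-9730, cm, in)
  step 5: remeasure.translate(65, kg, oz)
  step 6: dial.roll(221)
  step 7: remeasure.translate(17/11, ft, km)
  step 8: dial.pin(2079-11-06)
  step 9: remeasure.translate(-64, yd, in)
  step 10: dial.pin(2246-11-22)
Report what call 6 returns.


Answer: 2138-02-06

Derivation:
Act: remeasure.translate[-90; KiB; MiB]
Obs: -45/512
Act: dial.pin[2137-06-15]
Obs: 2137-06-15
Act: dial.closeout[]
Obs: 2137-06-30
Act: remeasure.translate[-9730; cm; in]
Obs: -486500/127
Act: remeasure.translate[65; kg; oz]
Obs: 104000000000/45359237
Act: dial.roll[221]
Obs: 2138-02-06
Act: remeasure.translate[17/11; ft; km]
Obs: 6477/13750000
Act: dial.pin[2079-11-06]
Obs: 2079-11-06
Act: remeasure.translate[-64; yd; in]
Obs: -2304
Act: dial.pin[2246-11-22]
Obs: 2246-11-22


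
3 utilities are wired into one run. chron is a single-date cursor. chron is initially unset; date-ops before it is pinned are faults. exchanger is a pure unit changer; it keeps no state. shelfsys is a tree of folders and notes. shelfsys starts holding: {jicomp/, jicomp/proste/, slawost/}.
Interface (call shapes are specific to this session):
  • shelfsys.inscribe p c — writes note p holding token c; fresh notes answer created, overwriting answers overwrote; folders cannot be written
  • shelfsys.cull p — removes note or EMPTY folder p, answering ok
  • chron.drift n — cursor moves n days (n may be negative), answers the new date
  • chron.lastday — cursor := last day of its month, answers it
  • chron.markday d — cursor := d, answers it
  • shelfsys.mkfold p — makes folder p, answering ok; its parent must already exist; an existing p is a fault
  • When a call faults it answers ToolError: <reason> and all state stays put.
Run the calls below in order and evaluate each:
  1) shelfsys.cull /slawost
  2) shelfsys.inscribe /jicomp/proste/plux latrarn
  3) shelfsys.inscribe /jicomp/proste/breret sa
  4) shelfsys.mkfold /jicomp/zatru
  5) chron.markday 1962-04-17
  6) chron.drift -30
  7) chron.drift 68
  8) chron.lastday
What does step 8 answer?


Step: shelfsys.cull[p→/slawost]
Result: ok
Step: shelfsys.inscribe[p→/jicomp/proste/plux; c→latrarn]
Result: created
Step: shelfsys.inscribe[p→/jicomp/proste/breret; c→sa]
Result: created
Step: shelfsys.mkfold[p→/jicomp/zatru]
Result: ok
Step: chron.markday[d→1962-04-17]
Result: 1962-04-17
Step: chron.drift[n→-30]
Result: 1962-03-18
Step: chron.drift[n→68]
Result: 1962-05-25
Step: chron.lastday[]
Result: 1962-05-31

Answer: 1962-05-31


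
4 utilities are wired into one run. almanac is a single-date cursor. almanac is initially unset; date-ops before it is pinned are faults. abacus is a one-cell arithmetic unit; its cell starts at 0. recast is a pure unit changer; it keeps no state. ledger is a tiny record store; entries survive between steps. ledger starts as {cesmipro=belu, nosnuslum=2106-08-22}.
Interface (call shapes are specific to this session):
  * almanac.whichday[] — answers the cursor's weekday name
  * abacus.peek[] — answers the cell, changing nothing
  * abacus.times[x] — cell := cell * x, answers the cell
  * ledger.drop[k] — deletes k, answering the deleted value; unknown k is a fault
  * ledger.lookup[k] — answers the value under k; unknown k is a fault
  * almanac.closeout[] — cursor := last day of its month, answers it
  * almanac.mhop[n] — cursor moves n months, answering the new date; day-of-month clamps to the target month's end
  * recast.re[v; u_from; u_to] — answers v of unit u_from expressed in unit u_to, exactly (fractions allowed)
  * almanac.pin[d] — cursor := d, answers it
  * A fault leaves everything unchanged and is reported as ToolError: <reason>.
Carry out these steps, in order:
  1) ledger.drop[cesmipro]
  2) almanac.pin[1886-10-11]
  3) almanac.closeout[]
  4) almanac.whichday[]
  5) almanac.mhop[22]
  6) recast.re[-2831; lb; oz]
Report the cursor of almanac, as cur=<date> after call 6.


> drop k: cesmipro
= belu
> pin d: 1886-10-11
= 1886-10-11
> closeout
= 1886-10-31
> whichday
= Sunday
> mhop n: 22
= 1888-08-31
> re v: -2831 u_from: lb u_to: oz
= -45296

Answer: cur=1888-08-31


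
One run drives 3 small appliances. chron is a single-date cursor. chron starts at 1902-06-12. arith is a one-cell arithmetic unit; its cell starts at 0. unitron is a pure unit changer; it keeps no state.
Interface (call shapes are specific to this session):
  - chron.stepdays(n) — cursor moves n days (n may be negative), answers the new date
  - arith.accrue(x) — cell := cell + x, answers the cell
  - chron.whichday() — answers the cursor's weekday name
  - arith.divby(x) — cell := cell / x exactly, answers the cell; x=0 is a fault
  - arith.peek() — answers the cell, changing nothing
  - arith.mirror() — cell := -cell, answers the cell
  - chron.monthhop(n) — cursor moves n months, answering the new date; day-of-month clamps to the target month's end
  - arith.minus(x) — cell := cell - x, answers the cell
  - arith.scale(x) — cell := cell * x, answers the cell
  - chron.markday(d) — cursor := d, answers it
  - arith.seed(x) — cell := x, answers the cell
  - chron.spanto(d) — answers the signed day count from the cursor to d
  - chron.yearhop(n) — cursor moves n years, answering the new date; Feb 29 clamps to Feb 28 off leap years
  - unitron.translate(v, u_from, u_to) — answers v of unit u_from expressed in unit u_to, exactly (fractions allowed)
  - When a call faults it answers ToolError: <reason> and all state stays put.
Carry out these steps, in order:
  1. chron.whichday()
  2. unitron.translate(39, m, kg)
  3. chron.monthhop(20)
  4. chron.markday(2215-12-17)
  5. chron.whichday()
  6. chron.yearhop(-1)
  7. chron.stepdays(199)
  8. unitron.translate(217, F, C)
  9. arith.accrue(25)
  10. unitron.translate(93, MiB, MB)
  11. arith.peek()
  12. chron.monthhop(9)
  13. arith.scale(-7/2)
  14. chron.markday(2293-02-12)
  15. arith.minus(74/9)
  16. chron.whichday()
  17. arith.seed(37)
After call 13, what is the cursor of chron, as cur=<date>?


·→ whichday()
·← Thursday
·→ translate(v: 39, u_from: m, u_to: kg)
·← ToolError: incompatible units
·→ monthhop(n: 20)
·← 1904-02-12
·→ markday(d: 2215-12-17)
·← 2215-12-17
·→ whichday()
·← Sunday
·→ yearhop(n: -1)
·← 2214-12-17
·→ stepdays(n: 199)
·← 2215-07-04
·→ translate(v: 217, u_from: F, u_to: C)
·← 925/9
·→ accrue(x: 25)
·← 25
·→ translate(v: 93, u_from: MiB, u_to: MB)
·← 1523712/15625
·→ peek()
·← 25
·→ monthhop(n: 9)
·← 2216-04-04
·→ scale(x: -7/2)
·← -175/2
·→ markday(d: 2293-02-12)
·← 2293-02-12
·→ minus(x: 74/9)
·← -1723/18
·→ whichday()
·← Sunday
·→ seed(x: 37)
·← 37

Answer: cur=2216-04-04
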